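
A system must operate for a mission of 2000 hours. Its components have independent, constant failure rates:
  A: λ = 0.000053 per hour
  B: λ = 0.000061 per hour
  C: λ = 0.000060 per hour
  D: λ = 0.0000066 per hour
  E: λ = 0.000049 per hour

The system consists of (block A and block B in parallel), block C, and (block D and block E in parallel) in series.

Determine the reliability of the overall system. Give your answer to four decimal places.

0.8756

R(A) = exp(−0.000053 × 2000) = 0.899425
R(B) = exp(−0.000061 × 2000) = 0.885148
R(C) = exp(−0.000060 × 2000) = 0.886920
R(D) = exp(−0.0000066 × 2000) = 0.986887
R(E) = exp(−0.000049 × 2000) = 0.906649
Parallel (A and B): 1 − (1 − 0.899425)(1 − 0.885148) = 0.988449
Parallel (D and E): 1 − (1 − 0.986887)(1 − 0.906649) = 0.998776
Series ([0.988449], C, and [0.998776]): 0.988449 × 0.886920 × 0.998776 = 0.8756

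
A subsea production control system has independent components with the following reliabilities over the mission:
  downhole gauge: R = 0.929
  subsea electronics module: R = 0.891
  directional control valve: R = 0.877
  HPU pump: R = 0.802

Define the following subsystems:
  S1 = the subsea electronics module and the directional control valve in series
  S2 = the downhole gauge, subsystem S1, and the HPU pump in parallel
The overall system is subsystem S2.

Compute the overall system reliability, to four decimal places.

0.9969

Series (subsea electronics module and directional control valve): 0.891000 × 0.877000 = 0.781407
Parallel (downhole gauge, [0.781407], and HPU pump): 1 − (1 − 0.929000)(1 − 0.781407)(1 − 0.802000) = 0.9969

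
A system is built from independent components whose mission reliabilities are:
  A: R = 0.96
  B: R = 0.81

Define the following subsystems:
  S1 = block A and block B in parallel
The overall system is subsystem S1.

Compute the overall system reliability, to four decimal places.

0.9924

Parallel (A and B): 1 − (1 − 0.960000)(1 − 0.810000) = 0.9924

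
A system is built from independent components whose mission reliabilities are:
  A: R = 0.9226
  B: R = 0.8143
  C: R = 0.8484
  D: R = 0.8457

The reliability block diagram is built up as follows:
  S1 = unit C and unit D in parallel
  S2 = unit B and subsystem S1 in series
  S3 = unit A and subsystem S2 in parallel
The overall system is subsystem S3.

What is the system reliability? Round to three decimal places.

0.984

Parallel (C and D): 1 − (1 − 0.84840)(1 − 0.84570) = 0.97661
Series (B and [0.97661]): 0.81430 × 0.97661 = 0.79525
Parallel (A and [0.79525]): 1 − (1 − 0.92260)(1 − 0.79525) = 0.984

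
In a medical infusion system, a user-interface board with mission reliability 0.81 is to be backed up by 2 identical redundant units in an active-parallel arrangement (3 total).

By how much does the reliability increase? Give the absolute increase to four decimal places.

R_before = 0.81
R_after = 1 − (1 − 0.81)^3 = 0.9931
ΔR = 0.9931 − 0.81 = 0.1831

0.1831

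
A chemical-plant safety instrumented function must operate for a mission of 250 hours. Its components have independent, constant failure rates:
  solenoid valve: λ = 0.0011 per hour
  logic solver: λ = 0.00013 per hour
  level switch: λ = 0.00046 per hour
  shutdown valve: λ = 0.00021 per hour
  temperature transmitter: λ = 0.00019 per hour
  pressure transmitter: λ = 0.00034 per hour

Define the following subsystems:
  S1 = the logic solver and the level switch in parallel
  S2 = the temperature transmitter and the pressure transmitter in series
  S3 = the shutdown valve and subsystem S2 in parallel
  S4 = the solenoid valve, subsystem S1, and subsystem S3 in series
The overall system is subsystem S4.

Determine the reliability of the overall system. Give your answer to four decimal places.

R(solenoid valve) = exp(−0.0011 × 250) = 0.759572
R(logic solver) = exp(−0.00013 × 250) = 0.968022
R(level switch) = exp(−0.00046 × 250) = 0.891366
R(shutdown valve) = exp(−0.00021 × 250) = 0.948854
R(temperature transmitter) = exp(−0.00019 × 250) = 0.953610
R(pressure transmitter) = exp(−0.00034 × 250) = 0.918512
Parallel (logic solver and level switch): 1 − (1 − 0.968022)(1 − 0.891366) = 0.996526
Series (temperature transmitter and pressure transmitter): 0.953610 × 0.918512 = 0.875902
Parallel (shutdown valve and [0.875902]): 1 − (1 − 0.948854)(1 − 0.875902) = 0.993653
Series (solenoid valve, [0.996526], and [0.993653]): 0.759572 × 0.996526 × 0.993653 = 0.7521

0.7521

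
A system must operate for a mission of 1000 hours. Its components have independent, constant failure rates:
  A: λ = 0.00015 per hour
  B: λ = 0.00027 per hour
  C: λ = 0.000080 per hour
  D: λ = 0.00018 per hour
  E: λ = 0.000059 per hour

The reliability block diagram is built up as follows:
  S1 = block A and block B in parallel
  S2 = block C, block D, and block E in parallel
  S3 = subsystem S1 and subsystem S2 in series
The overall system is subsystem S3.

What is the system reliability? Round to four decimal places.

0.9663

R(A) = exp(−0.00015 × 1000) = 0.860708
R(B) = exp(−0.00027 × 1000) = 0.763379
R(C) = exp(−0.000080 × 1000) = 0.923116
R(D) = exp(−0.00018 × 1000) = 0.835270
R(E) = exp(−0.000059 × 1000) = 0.942707
Parallel (A and B): 1 − (1 − 0.860708)(1 − 0.763379) = 0.967041
Parallel (C, D, and E): 1 − (1 − 0.923116)(1 − 0.835270)(1 − 0.942707) = 0.999274
Series ([0.967041] and [0.999274]): 0.967041 × 0.999274 = 0.9663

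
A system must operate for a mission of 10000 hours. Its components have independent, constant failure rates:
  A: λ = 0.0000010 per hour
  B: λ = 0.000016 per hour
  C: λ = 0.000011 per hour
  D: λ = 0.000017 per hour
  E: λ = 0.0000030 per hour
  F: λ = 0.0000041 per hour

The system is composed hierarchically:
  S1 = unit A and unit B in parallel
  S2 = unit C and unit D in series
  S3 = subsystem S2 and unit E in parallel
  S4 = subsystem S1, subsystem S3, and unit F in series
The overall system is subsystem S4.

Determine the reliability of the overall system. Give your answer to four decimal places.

R(A) = exp(−0.0000010 × 10000) = 0.990050
R(B) = exp(−0.000016 × 10000) = 0.852144
R(C) = exp(−0.000011 × 10000) = 0.895834
R(D) = exp(−0.000017 × 10000) = 0.843665
R(E) = exp(−0.0000030 × 10000) = 0.970446
R(F) = exp(−0.0000041 × 10000) = 0.959829
Parallel (A and B): 1 − (1 − 0.990050)(1 − 0.852144) = 0.998529
Series (C and D): 0.895834 × 0.843665 = 0.755784
Parallel ([0.755784] and E): 1 − (1 − 0.755784)(1 − 0.970446) = 0.992782
Series ([0.998529], [0.992782], and F): 0.998529 × 0.992782 × 0.959829 = 0.9515

0.9515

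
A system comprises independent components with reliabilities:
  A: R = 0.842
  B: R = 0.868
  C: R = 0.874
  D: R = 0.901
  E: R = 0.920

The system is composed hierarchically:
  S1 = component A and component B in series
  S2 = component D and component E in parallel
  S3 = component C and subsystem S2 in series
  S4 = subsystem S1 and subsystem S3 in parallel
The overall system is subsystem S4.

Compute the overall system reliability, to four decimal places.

0.9642

Series (A and B): 0.842000 × 0.868000 = 0.730856
Parallel (D and E): 1 − (1 − 0.901000)(1 − 0.920000) = 0.992080
Series (C and [0.992080]): 0.874000 × 0.992080 = 0.867078
Parallel ([0.730856] and [0.867078]): 1 − (1 − 0.730856)(1 − 0.867078) = 0.9642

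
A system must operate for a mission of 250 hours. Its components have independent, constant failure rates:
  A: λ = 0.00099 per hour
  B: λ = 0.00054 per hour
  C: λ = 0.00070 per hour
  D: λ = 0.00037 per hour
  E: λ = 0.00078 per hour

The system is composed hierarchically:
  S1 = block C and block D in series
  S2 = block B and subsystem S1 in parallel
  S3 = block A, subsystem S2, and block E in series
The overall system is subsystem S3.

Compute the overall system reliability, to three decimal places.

R(A) = exp(−0.00099 × 250) = 0.78075
R(B) = exp(−0.00054 × 250) = 0.87372
R(C) = exp(−0.00070 × 250) = 0.83946
R(D) = exp(−0.00037 × 250) = 0.91165
R(E) = exp(−0.00078 × 250) = 0.82283
Series (C and D): 0.83946 × 0.91165 = 0.76529
Parallel (B and [0.76529]): 1 − (1 − 0.87372)(1 − 0.76529) = 0.97036
Series (A, [0.97036], and E): 0.78075 × 0.97036 × 0.82283 = 0.623

0.623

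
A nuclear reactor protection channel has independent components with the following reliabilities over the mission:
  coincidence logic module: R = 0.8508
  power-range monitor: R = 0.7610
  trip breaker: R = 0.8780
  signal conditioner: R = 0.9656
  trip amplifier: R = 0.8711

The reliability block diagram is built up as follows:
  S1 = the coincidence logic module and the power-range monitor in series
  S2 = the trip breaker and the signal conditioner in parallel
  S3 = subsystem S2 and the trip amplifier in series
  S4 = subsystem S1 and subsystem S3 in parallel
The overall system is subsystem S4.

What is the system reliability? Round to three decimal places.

0.953

Series (coincidence logic module and power-range monitor): 0.85080 × 0.76100 = 0.64746
Parallel (trip breaker and signal conditioner): 1 − (1 − 0.87800)(1 − 0.96560) = 0.99580
Series ([0.99580] and trip amplifier): 0.99580 × 0.87110 = 0.86744
Parallel ([0.64746] and [0.86744]): 1 − (1 − 0.64746)(1 − 0.86744) = 0.953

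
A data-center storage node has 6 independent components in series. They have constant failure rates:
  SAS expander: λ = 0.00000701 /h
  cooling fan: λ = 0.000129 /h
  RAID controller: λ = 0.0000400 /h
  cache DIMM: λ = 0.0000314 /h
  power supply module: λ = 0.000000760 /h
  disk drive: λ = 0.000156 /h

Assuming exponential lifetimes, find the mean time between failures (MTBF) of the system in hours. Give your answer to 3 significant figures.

Series of exponential components: λ_sys = Σ λ_i
λ_sys = 0.00000701 + 0.000129 + 0.0000400 + 0.0000314 + 0.000000760 + 0.000156 = 3.6417e-04 /h
MTBF = 1 / λ_sys = 2750 h

2750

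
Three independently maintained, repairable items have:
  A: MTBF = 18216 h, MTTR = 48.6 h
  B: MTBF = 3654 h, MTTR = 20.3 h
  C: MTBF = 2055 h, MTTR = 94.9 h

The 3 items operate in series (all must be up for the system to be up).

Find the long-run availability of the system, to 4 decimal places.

0.9480

A(A) = MTBF/(MTBF+MTTR) = 18216/(18216+48.6) = 0.997339
A(B) = MTBF/(MTBF+MTTR) = 3654/(3654+20.3) = 0.994475
A(C) = MTBF/(MTBF+MTTR) = 2055/(2055+94.9) = 0.955858
Series availability: 0.997339 × 0.994475 × 0.955858 = 0.9480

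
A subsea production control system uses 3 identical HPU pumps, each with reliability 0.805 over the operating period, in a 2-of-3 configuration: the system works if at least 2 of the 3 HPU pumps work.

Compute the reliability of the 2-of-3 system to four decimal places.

0.9008

R = Σ_{i=2}^{3} C(3,i) p^i (1−p)^{3−i} with p = 0.805
C(3,2)·0.805^2·0.195^1 = 0.379095
C(3,3)·0.805^3·0.195^0 = 0.521660
Sum = 0.9008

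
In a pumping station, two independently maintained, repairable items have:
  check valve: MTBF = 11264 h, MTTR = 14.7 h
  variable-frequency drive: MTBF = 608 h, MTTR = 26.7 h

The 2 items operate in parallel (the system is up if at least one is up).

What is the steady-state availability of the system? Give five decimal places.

A(check valve) = MTBF/(MTBF+MTTR) = 11264/(11264+14.7) = 0.998697
A(variable-frequency drive) = MTBF/(MTBF+MTTR) = 608/(608+26.7) = 0.957933
Parallel availability: 1 − (1 − 0.998697)(1 − 0.957933) = 0.99995

0.99995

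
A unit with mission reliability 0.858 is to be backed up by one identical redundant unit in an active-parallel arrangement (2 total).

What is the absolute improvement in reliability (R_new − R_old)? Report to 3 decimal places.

0.122

R_before = 0.858
R_after = 1 − (1 − 0.858)^2 = 0.980
ΔR = 0.980 − 0.858 = 0.122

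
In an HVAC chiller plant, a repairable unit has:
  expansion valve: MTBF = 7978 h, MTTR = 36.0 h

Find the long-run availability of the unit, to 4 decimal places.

0.9955

A(expansion valve) = MTBF/(MTBF+MTTR) = 7978/(7978+36.0) = 0.9955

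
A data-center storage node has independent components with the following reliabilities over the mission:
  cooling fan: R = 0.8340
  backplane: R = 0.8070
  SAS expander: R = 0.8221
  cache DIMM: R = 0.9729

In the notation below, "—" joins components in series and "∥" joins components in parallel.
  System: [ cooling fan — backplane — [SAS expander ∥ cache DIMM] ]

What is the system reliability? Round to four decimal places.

Parallel (SAS expander and cache DIMM): 1 − (1 − 0.822100)(1 − 0.972900) = 0.995179
Series (cooling fan, backplane, and [0.995179]): 0.834000 × 0.807000 × 0.995179 = 0.6698

0.6698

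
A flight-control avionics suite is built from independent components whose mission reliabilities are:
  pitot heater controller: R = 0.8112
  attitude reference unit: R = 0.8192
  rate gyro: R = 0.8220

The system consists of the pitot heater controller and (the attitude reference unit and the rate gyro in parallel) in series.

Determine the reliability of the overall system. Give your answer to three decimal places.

0.785

Parallel (attitude reference unit and rate gyro): 1 − (1 − 0.81920)(1 − 0.82200) = 0.96782
Series (pitot heater controller and [0.96782]): 0.81120 × 0.96782 = 0.785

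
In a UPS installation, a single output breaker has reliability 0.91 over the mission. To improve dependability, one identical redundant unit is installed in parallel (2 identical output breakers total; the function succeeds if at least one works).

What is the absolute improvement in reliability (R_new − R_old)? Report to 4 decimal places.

0.0819

R_before = 0.91
R_after = 1 − (1 − 0.91)^2 = 0.9919
ΔR = 0.9919 − 0.91 = 0.0819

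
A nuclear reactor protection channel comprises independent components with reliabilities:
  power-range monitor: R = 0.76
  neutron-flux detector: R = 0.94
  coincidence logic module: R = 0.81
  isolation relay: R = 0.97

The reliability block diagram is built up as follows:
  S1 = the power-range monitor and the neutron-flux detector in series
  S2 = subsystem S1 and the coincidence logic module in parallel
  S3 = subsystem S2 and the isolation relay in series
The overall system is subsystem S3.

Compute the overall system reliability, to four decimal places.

0.9174

Series (power-range monitor and neutron-flux detector): 0.760000 × 0.940000 = 0.714400
Parallel ([0.714400] and coincidence logic module): 1 − (1 − 0.714400)(1 − 0.810000) = 0.945736
Series ([0.945736] and isolation relay): 0.945736 × 0.970000 = 0.9174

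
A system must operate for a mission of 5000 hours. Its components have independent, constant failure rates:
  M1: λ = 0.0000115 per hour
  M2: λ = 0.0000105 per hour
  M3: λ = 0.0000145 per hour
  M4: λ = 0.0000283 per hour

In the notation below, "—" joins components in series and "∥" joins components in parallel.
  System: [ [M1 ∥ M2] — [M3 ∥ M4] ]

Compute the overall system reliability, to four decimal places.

0.9879

R(M1) = exp(−0.0000115 × 5000) = 0.944122
R(M2) = exp(−0.0000105 × 5000) = 0.948854
R(M3) = exp(−0.0000145 × 5000) = 0.930066
R(M4) = exp(−0.0000283 × 5000) = 0.868055
Parallel (M1 and M2): 1 − (1 − 0.944122)(1 − 0.948854) = 0.997142
Parallel (M3 and M4): 1 − (1 − 0.930066)(1 − 0.868055) = 0.990773
Series ([0.997142] and [0.990773]): 0.997142 × 0.990773 = 0.9879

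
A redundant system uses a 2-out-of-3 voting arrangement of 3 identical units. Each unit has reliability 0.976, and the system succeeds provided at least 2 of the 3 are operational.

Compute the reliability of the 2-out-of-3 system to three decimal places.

R = Σ_{i=2}^{3} C(3,i) p^i (1−p)^{3−i} with p = 0.976
C(3,2)·0.976^2·0.024^1 = 0.06859
C(3,3)·0.976^3·0.024^0 = 0.92971
Sum = 0.998

0.998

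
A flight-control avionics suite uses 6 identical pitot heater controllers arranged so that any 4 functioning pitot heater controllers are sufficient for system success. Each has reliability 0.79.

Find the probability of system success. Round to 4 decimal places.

0.8885

R = Σ_{i=4}^{6} C(6,i) p^i (1−p)^{6−i} with p = 0.79
C(6,4)·0.79^4·0.21^2 = 0.257655
C(6,5)·0.79^5·0.21^1 = 0.387709
C(6,6)·0.79^6·0.21^0 = 0.243087
Sum = 0.8885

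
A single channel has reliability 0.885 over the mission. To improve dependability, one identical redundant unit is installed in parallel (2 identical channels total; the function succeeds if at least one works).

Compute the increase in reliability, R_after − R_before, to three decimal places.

R_before = 0.885
R_after = 1 − (1 − 0.885)^2 = 0.987
ΔR = 0.987 − 0.885 = 0.102

0.102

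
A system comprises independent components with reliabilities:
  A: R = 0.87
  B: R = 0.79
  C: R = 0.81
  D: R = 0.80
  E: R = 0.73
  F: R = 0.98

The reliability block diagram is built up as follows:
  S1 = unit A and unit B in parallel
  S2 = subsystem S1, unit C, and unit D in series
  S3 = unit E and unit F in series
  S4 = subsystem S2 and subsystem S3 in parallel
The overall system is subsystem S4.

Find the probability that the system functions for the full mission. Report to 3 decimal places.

0.895

Parallel (A and B): 1 − (1 − 0.87000)(1 − 0.79000) = 0.97270
Series ([0.97270], C, and D): 0.97270 × 0.81000 × 0.80000 = 0.63031
Series (E and F): 0.73000 × 0.98000 = 0.71540
Parallel ([0.63031] and [0.71540]): 1 − (1 − 0.63031)(1 − 0.71540) = 0.895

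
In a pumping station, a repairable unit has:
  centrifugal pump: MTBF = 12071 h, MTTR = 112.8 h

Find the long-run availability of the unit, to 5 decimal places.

A(centrifugal pump) = MTBF/(MTBF+MTTR) = 12071/(12071+112.8) = 0.99074

0.99074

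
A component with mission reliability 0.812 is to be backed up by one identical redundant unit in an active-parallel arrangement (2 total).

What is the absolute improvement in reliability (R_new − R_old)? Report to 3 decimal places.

0.153

R_before = 0.812
R_after = 1 − (1 − 0.812)^2 = 0.965
ΔR = 0.965 − 0.812 = 0.153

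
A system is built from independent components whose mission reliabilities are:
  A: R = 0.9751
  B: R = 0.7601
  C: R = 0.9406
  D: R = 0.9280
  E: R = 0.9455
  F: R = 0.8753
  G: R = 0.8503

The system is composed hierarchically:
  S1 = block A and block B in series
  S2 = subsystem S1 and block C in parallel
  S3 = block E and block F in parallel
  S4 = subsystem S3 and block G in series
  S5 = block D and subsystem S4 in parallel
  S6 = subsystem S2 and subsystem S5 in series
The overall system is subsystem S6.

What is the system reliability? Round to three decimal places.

Series (A and B): 0.97510 × 0.76010 = 0.74117
Parallel ([0.74117] and C): 1 − (1 − 0.74117)(1 − 0.94060) = 0.98463
Parallel (E and F): 1 − (1 − 0.94550)(1 − 0.87530) = 0.99320
Series ([0.99320] and G): 0.99320 × 0.85030 = 0.84452
Parallel (D and [0.84452]): 1 − (1 − 0.92800)(1 − 0.84452) = 0.98881
Series ([0.98463] and [0.98881]): 0.98463 × 0.98881 = 0.974

0.974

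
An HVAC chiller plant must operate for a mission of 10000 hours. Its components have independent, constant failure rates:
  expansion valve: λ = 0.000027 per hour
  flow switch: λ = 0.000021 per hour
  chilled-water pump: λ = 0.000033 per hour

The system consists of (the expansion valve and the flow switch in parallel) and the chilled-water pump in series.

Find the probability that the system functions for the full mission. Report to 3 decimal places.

R(expansion valve) = exp(−0.000027 × 10000) = 0.76338
R(flow switch) = exp(−0.000021 × 10000) = 0.81058
R(chilled-water pump) = exp(−0.000033 × 10000) = 0.71892
Parallel (expansion valve and flow switch): 1 − (1 − 0.76338)(1 − 0.81058) = 0.95518
Series ([0.95518] and chilled-water pump): 0.95518 × 0.71892 = 0.687

0.687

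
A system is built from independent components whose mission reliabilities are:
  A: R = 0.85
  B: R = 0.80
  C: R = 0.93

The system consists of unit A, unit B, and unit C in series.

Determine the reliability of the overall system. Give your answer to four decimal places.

0.6324

Series (A, B, and C): 0.850000 × 0.800000 × 0.930000 = 0.6324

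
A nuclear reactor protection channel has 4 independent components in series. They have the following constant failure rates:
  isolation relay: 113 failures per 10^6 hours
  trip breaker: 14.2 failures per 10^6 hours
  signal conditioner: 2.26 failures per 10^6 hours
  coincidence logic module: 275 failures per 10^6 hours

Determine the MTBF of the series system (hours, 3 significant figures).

2470

Series of exponential components: λ_sys = Σ λ_i
λ_sys = 0.000113 + 0.0000142 + 0.00000226 + 0.000275 = 4.0446e-04 /h
MTBF = 1 / λ_sys = 2470 h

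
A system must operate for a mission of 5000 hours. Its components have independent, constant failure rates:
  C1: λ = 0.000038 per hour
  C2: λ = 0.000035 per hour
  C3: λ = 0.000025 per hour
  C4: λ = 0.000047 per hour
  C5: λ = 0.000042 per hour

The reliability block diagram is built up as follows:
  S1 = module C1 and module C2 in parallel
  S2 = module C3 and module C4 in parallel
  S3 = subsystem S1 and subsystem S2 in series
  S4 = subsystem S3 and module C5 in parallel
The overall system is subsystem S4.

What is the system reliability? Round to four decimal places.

0.9902

R(C1) = exp(−0.000038 × 5000) = 0.826959
R(C2) = exp(−0.000035 × 5000) = 0.839457
R(C3) = exp(−0.000025 × 5000) = 0.882497
R(C4) = exp(−0.000047 × 5000) = 0.790571
R(C5) = exp(−0.000042 × 5000) = 0.810584
Parallel (C1 and C2): 1 − (1 − 0.826959)(1 − 0.839457) = 0.972219
Parallel (C3 and C4): 1 − (1 − 0.882497)(1 − 0.790571) = 0.975391
Series ([0.972219] and [0.975391]): 0.972219 × 0.975391 = 0.948294
Parallel ([0.948294] and C5): 1 − (1 − 0.948294)(1 − 0.810584) = 0.9902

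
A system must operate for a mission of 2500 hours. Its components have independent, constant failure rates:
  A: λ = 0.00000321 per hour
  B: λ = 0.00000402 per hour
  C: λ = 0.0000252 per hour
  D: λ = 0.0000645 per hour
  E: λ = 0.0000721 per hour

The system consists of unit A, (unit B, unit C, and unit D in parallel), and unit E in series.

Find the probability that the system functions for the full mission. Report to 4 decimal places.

0.8283

R(A) = exp(−0.00000321 × 2500) = 0.992007
R(B) = exp(−0.00000402 × 2500) = 0.990000
R(C) = exp(−0.0000252 × 2500) = 0.938943
R(D) = exp(−0.0000645 × 2500) = 0.851079
R(E) = exp(−0.0000721 × 2500) = 0.835061
Parallel (B, C, and D): 1 − (1 − 0.990000)(1 − 0.938943)(1 − 0.851079) = 0.999909
Series (A, [0.999909], and E): 0.992007 × 0.999909 × 0.835061 = 0.8283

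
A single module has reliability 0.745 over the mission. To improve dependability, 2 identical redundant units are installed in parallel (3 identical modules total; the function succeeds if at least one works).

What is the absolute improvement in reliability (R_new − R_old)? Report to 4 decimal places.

R_before = 0.745
R_after = 1 − (1 − 0.745)^3 = 0.9834
ΔR = 0.9834 − 0.745 = 0.2384

0.2384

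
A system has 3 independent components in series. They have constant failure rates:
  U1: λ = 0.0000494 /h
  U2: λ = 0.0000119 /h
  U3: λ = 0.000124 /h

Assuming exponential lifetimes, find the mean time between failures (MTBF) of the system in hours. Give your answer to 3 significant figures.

5400

Series of exponential components: λ_sys = Σ λ_i
λ_sys = 0.0000494 + 0.0000119 + 0.000124 = 1.8530e-04 /h
MTBF = 1 / λ_sys = 5400 h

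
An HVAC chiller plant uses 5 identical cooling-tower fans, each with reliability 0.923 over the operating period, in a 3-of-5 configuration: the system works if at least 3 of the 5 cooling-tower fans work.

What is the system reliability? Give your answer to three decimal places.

R = Σ_{i=3}^{5} C(5,i) p^i (1−p)^{5−i} with p = 0.923
C(5,3)·0.923^3·0.077^2 = 0.04662
C(5,4)·0.923^4·0.077^1 = 0.27943
C(5,5)·0.923^5·0.077^0 = 0.66990
Sum = 0.996

0.996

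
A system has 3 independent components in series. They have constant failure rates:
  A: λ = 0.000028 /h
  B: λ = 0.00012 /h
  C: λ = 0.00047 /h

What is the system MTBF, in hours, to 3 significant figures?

1620

Series of exponential components: λ_sys = Σ λ_i
λ_sys = 0.000028 + 0.00012 + 0.00047 = 6.1800e-04 /h
MTBF = 1 / λ_sys = 1620 h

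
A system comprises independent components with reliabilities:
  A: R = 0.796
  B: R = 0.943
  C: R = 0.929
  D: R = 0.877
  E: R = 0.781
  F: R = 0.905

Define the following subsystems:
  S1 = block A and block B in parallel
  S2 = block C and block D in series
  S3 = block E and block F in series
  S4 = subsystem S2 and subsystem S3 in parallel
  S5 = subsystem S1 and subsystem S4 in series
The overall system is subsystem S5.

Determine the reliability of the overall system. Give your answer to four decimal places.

Parallel (A and B): 1 − (1 − 0.796000)(1 − 0.943000) = 0.988372
Series (C and D): 0.929000 × 0.877000 = 0.814733
Series (E and F): 0.781000 × 0.905000 = 0.706805
Parallel ([0.814733] and [0.706805]): 1 − (1 − 0.814733)(1 − 0.706805) = 0.945681
Series ([0.988372] and [0.945681]): 0.988372 × 0.945681 = 0.9347

0.9347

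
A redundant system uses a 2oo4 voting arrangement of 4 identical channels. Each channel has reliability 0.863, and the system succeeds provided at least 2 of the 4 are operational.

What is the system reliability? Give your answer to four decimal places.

0.9908

R = Σ_{i=2}^{4} C(4,i) p^i (1−p)^{4−i} with p = 0.863
C(4,2)·0.863^2·0.137^2 = 0.083871
C(4,3)·0.863^3·0.137^1 = 0.352219
C(4,4)·0.863^4·0.137^0 = 0.554681
Sum = 0.9908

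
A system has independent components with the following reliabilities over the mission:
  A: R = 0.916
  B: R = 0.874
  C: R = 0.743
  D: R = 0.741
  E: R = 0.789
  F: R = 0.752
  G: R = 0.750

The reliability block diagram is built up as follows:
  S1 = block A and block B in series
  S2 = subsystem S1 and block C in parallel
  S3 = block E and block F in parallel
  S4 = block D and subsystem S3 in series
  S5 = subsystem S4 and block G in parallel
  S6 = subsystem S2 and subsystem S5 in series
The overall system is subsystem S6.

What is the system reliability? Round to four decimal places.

0.8781

Series (A and B): 0.916000 × 0.874000 = 0.800584
Parallel ([0.800584] and C): 1 − (1 − 0.800584)(1 − 0.743000) = 0.948750
Parallel (E and F): 1 − (1 − 0.789000)(1 − 0.752000) = 0.947672
Series (D and [0.947672]): 0.741000 × 0.947672 = 0.702225
Parallel ([0.702225] and G): 1 − (1 − 0.702225)(1 − 0.750000) = 0.925556
Series ([0.948750] and [0.925556]): 0.948750 × 0.925556 = 0.8781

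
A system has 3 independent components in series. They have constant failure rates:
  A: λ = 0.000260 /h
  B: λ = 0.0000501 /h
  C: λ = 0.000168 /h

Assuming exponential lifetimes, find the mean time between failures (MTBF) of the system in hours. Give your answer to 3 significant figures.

2090

Series of exponential components: λ_sys = Σ λ_i
λ_sys = 0.000260 + 0.0000501 + 0.000168 = 4.7810e-04 /h
MTBF = 1 / λ_sys = 2090 h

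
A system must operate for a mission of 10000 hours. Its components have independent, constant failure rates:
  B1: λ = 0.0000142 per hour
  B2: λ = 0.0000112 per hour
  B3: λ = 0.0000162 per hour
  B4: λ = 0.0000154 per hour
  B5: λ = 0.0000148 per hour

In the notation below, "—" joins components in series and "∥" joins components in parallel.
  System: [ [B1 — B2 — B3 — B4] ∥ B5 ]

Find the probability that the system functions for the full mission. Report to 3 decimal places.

0.940

R(B1) = exp(−0.0000142 × 10000) = 0.86762
R(B2) = exp(−0.0000112 × 10000) = 0.89404
R(B3) = exp(−0.0000162 × 10000) = 0.85044
R(B4) = exp(−0.0000154 × 10000) = 0.85727
R(B5) = exp(−0.0000148 × 10000) = 0.86243
Series (B1, B2, B3, and B4): 0.86762 × 0.89404 × 0.85044 × 0.85727 = 0.56552
Parallel ([0.56552] and B5): 1 − (1 − 0.56552)(1 − 0.86243) = 0.940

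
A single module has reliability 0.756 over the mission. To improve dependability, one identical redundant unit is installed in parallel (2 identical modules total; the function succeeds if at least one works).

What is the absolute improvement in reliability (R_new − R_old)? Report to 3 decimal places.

0.184

R_before = 0.756
R_after = 1 − (1 − 0.756)^2 = 0.940
ΔR = 0.940 − 0.756 = 0.184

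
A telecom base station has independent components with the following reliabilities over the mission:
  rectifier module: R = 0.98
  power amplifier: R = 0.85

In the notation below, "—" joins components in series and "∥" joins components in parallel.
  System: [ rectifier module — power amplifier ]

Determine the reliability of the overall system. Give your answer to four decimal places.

Series (rectifier module and power amplifier): 0.980000 × 0.850000 = 0.8330

0.8330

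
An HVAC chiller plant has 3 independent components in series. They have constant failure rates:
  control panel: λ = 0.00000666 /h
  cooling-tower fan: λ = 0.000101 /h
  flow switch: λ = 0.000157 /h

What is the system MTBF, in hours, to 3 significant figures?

3780

Series of exponential components: λ_sys = Σ λ_i
λ_sys = 0.00000666 + 0.000101 + 0.000157 = 2.6466e-04 /h
MTBF = 1 / λ_sys = 3780 h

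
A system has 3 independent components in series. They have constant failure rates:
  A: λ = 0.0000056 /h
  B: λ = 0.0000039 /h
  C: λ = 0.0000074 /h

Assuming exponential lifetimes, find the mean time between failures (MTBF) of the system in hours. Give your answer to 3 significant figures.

Series of exponential components: λ_sys = Σ λ_i
λ_sys = 0.0000056 + 0.0000039 + 0.0000074 = 1.6900e-05 /h
MTBF = 1 / λ_sys = 59200 h

59200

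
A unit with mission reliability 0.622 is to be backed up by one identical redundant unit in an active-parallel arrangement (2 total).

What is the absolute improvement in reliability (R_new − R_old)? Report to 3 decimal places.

0.235

R_before = 0.622
R_after = 1 − (1 − 0.622)^2 = 0.857
ΔR = 0.857 − 0.622 = 0.235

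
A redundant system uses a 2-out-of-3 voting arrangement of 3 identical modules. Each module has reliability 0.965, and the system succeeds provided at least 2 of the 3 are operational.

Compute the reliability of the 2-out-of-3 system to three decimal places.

R = Σ_{i=2}^{3} C(3,i) p^i (1−p)^{3−i} with p = 0.965
C(3,2)·0.965^2·0.035^1 = 0.09778
C(3,3)·0.965^3·0.035^0 = 0.89863
Sum = 0.996

0.996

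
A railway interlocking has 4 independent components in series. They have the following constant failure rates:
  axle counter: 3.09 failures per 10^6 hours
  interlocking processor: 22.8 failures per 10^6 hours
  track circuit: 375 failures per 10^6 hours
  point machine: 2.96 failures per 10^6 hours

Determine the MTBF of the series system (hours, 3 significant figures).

2480

Series of exponential components: λ_sys = Σ λ_i
λ_sys = 0.00000309 + 0.0000228 + 0.000375 + 0.00000296 = 4.0385e-04 /h
MTBF = 1 / λ_sys = 2480 h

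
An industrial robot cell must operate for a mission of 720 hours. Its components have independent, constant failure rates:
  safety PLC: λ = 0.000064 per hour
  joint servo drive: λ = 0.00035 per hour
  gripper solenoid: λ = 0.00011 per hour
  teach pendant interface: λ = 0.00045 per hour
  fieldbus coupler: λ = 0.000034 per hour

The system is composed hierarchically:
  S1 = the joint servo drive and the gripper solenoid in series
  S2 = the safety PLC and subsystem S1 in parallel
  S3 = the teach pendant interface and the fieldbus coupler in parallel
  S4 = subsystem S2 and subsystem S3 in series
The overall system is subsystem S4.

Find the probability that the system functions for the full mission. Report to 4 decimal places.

R(safety PLC) = exp(−0.000064 × 720) = 0.954966
R(joint servo drive) = exp(−0.00035 × 720) = 0.777245
R(gripper solenoid) = exp(−0.00011 × 720) = 0.923855
R(teach pendant interface) = exp(−0.00045 × 720) = 0.723250
R(fieldbus coupler) = exp(−0.000034 × 720) = 0.975817
Series (joint servo drive and gripper solenoid): 0.777245 × 0.923855 = 0.718062
Parallel (safety PLC and [0.718062]): 1 − (1 − 0.954966)(1 − 0.718062) = 0.987303
Parallel (teach pendant interface and fieldbus coupler): 1 − (1 − 0.723250)(1 − 0.975817) = 0.993307
Series ([0.987303] and [0.993307]): 0.987303 × 0.993307 = 0.9807

0.9807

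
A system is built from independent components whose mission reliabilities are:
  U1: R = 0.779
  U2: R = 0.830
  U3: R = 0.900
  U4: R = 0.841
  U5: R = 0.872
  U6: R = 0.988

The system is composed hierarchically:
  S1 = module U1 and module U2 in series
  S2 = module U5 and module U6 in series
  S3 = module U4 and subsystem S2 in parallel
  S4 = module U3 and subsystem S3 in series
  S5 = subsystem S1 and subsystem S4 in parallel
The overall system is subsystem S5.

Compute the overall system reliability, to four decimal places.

0.9577

Series (U1 and U2): 0.779000 × 0.830000 = 0.646570
Series (U5 and U6): 0.872000 × 0.988000 = 0.861536
Parallel (U4 and [0.861536]): 1 − (1 − 0.841000)(1 − 0.861536) = 0.977984
Series (U3 and [0.977984]): 0.900000 × 0.977984 = 0.880186
Parallel ([0.646570] and [0.880186]): 1 − (1 − 0.646570)(1 − 0.880186) = 0.9577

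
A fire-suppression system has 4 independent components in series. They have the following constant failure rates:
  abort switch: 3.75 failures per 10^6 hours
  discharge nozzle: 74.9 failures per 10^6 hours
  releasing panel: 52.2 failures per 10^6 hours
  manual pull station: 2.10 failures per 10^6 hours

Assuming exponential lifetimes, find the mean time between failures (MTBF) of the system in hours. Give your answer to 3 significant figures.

Series of exponential components: λ_sys = Σ λ_i
λ_sys = 0.00000375 + 0.0000749 + 0.0000522 + 0.00000210 = 1.3295e-04 /h
MTBF = 1 / λ_sys = 7520 h

7520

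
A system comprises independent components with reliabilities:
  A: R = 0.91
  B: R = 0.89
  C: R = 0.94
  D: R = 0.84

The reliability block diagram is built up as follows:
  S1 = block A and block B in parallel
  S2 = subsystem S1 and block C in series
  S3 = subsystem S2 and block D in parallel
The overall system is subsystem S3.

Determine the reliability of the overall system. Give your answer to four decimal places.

0.9889

Parallel (A and B): 1 − (1 − 0.910000)(1 − 0.890000) = 0.990100
Series ([0.990100] and C): 0.990100 × 0.940000 = 0.930694
Parallel ([0.930694] and D): 1 − (1 − 0.930694)(1 − 0.840000) = 0.9889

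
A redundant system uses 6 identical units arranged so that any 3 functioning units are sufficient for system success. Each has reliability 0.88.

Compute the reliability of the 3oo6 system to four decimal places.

0.9975

R = Σ_{i=3}^{6} C(6,i) p^i (1−p)^{6−i} with p = 0.88
C(6,3)·0.88^3·0.12^3 = 0.023552
C(6,4)·0.88^4·0.12^2 = 0.129534
C(6,5)·0.88^5·0.12^1 = 0.379967
C(6,6)·0.88^6·0.12^0 = 0.464404
Sum = 0.9975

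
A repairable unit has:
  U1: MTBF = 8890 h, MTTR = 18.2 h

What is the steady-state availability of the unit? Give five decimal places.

A(U1) = MTBF/(MTBF+MTTR) = 8890/(8890+18.2) = 0.99796

0.99796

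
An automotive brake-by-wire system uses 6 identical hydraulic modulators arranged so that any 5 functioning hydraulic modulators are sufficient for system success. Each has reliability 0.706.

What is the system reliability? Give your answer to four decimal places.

0.4332

R = Σ_{i=5}^{6} C(6,i) p^i (1−p)^{6−i} with p = 0.706
C(6,5)·0.706^5·0.294^1 = 0.309401
C(6,6)·0.706^6·0.294^0 = 0.123831
Sum = 0.4332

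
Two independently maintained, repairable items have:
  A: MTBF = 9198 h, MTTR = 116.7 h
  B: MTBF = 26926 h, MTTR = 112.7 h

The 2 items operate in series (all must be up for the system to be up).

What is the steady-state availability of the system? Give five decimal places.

0.98336

A(A) = MTBF/(MTBF+MTTR) = 9198/(9198+116.7) = 0.987471
A(B) = MTBF/(MTBF+MTTR) = 26926/(26926+112.7) = 0.995832
Series availability: 0.987471 × 0.995832 = 0.98336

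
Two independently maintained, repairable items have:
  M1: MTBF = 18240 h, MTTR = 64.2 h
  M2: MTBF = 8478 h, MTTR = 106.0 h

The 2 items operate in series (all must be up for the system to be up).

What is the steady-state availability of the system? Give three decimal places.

0.984

A(M1) = MTBF/(MTBF+MTTR) = 18240/(18240+64.2) = 0.996493
A(M2) = MTBF/(MTBF+MTTR) = 8478/(8478+106.0) = 0.987651
Series availability: 0.996493 × 0.987651 = 0.984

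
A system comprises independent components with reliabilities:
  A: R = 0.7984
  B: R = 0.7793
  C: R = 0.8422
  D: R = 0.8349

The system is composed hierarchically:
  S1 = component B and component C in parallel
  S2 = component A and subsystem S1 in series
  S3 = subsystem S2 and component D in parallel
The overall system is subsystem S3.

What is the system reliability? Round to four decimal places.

0.9621

Parallel (B and C): 1 − (1 − 0.779300)(1 − 0.842200) = 0.965174
Series (A and [0.965174]): 0.798400 × 0.965174 = 0.770595
Parallel ([0.770595] and D): 1 − (1 − 0.770595)(1 − 0.834900) = 0.9621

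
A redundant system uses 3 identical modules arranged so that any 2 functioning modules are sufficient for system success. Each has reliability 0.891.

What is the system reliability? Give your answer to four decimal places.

0.9669

R = Σ_{i=2}^{3} C(3,i) p^i (1−p)^{3−i} with p = 0.891
C(3,2)·0.891^2·0.109^1 = 0.259599
C(3,3)·0.891^3·0.109^0 = 0.707348
Sum = 0.9669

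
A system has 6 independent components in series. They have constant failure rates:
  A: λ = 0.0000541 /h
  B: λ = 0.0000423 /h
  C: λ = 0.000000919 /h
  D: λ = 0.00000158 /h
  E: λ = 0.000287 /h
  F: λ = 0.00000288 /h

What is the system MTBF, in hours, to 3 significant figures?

Series of exponential components: λ_sys = Σ λ_i
λ_sys = 0.0000541 + 0.0000423 + 0.000000919 + 0.00000158 + 0.000287 + 0.00000288 = 3.8878e-04 /h
MTBF = 1 / λ_sys = 2570 h

2570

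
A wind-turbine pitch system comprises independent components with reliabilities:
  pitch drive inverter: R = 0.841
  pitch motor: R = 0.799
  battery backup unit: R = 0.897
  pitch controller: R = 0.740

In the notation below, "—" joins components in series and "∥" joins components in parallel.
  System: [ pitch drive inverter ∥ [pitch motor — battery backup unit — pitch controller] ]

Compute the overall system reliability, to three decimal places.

Series (pitch motor, battery backup unit, and pitch controller): 0.79900 × 0.89700 × 0.74000 = 0.53036
Parallel (pitch drive inverter and [0.53036]): 1 − (1 − 0.84100)(1 − 0.53036) = 0.925

0.925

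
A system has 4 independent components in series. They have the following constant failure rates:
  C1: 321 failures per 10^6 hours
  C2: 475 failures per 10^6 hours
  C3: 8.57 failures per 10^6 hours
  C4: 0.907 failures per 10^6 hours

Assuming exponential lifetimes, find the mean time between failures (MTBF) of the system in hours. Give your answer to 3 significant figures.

1240

Series of exponential components: λ_sys = Σ λ_i
λ_sys = 0.000321 + 0.000475 + 0.00000857 + 0.000000907 = 8.0548e-04 /h
MTBF = 1 / λ_sys = 1240 h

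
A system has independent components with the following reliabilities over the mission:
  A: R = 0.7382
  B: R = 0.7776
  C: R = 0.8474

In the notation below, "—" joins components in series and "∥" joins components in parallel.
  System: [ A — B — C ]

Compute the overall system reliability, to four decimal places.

Series (A, B, and C): 0.738200 × 0.777600 × 0.847400 = 0.4864

0.4864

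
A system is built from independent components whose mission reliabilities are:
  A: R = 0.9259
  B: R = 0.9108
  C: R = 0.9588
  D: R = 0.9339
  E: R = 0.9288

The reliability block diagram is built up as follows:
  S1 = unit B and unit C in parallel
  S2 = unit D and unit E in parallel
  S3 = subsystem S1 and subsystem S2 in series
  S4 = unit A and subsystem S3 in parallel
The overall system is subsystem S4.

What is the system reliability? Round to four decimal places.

0.9994

Parallel (B and C): 1 − (1 − 0.910800)(1 − 0.958800) = 0.996325
Parallel (D and E): 1 − (1 − 0.933900)(1 − 0.928800) = 0.995294
Series ([0.996325] and [0.995294]): 0.996325 × 0.995294 = 0.991636
Parallel (A and [0.991636]): 1 − (1 − 0.925900)(1 − 0.991636) = 0.9994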